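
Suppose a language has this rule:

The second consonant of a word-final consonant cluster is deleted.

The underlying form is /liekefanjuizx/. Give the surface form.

liekefanjuiz

/x/ is the second consonant of a word-final cluster /zx/, so it deletes.
The other instances of /l/, /k/, /f/, /n/, /j/, /z/ do not occur in the required environment and remain unchanged.
Surface form: [liekefanjuiz].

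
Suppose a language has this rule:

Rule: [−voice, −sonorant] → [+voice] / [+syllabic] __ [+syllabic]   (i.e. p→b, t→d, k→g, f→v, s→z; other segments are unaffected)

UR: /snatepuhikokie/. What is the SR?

snadebuhigogie

/t/ is a voiceless obstruent between vowels /a/ and /e/, so it voices to [d].
/p/ is a voiceless obstruent between vowels /e/ and /u/, so it voices to [b].
/k/ is a voiceless obstruent between vowels /i/ and /o/, so it voices to [g].
/k/ is a voiceless obstruent between vowels /o/ and /i/, so it voices to [g].
The other instance of /s/ does not occur in the required environment and remains unchanged.
Surface form: [snadebuhigogie].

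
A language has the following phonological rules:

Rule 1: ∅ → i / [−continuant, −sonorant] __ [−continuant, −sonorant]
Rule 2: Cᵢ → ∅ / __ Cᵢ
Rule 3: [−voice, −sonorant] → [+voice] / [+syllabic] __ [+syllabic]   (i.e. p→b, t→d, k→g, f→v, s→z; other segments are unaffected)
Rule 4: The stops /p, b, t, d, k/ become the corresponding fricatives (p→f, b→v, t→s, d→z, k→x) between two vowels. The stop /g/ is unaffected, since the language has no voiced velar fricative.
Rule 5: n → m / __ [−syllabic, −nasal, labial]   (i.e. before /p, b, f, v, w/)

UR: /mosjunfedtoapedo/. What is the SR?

mosjumfezizoavezo

Rule 1 (stop-cluster i-epenthesis): /d/ and /t/ form a stop–stop cluster, so [i] is inserted between them. /mosjunfedtoapedo/ → mosjunfeditoapedo.
Rule 2 (degemination): no segment meets the environment; /mosjunfeditoapedo/ is unchanged.
Rule 3 (intervocalic voicing): /t/ is a voiceless obstruent between vowels /i/ and /o/, so it voices to [d]. /p/ is a voiceless obstruent between vowels /a/ and /e/, so it voices to [b]. /mosjunfeditoapedo/ → mosjunfedidoabedo.
Rule 4 (intervocalic spirantization): /d/ is a stop between vowels /e/ and /i/, so it spirantizes to the fricative [z]. /d/ is a stop between vowels /i/ and /o/, so it spirantizes to the fricative [z]. /b/ is a stop between vowels /a/ and /e/, so it spirantizes to the fricative [v]. /d/ is a stop between vowels /e/ and /o/, so it spirantizes to the fricative [z]. /mosjunfedidoabedo/ → mosjunfezizoavezo.
Rule 5 (nasal place assimilation): /n/ precedes the labial consonant /f/, so it assimilates in place to [m]. /mosjunfezizoavezo/ → mosjumfezizoavezo.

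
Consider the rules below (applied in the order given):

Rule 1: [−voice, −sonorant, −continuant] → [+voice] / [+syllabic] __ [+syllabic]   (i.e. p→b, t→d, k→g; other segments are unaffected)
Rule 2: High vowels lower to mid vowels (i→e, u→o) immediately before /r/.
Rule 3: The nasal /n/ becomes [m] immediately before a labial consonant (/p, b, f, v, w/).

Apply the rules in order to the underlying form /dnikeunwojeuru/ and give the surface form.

Rule 1 (intervocalic voicing): /k/ is a voiceless stop between vowels /i/ and /e/, so it voices to [g]. /dnikeunwojeuru/ → dnigeunwojeuru.
Rule 2 (pre-rhotic lowering): /u/ is a high vowel immediately before /r/, so it lowers to [o]. /dnigeunwojeuru/ → dnigeunwojeoru.
Rule 3 (nasal place assimilation): /n/ precedes the labial consonant /w/, so it assimilates in place to [m]. /dnigeunwojeoru/ → dnigeumwojeoru.

dnigeumwojeoru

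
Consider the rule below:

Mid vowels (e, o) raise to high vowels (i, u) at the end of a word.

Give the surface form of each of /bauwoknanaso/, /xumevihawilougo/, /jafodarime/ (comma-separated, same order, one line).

/bauwoknanaso/: /o/ is a mid vowel in word-final position, so it raises to [u]. → [bauwoknanasu].
/xumevihawilougo/: /o/ is a mid vowel in word-final position, so it raises to [u]. → [xumevihawilougu].
/jafodarime/: /e/ is a mid vowel in word-final position, so it raises to [i]. → [jafodarimi].

bauwoknanasu, xumevihawilougu, jafodarimi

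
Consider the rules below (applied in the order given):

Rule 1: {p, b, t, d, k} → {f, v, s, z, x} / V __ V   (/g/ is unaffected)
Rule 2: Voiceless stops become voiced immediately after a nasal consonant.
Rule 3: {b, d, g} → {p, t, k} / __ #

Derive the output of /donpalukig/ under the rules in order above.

donbaluxik

Rule 1 (intervocalic spirantization): /k/ is a stop between vowels /u/ and /i/, so it spirantizes to the fricative [x]. /donpalukig/ → donpaluxig.
Rule 2 (post-nasal voicing): /p/ is a voiceless stop immediately after the nasal /n/, so it voices to [b]. /donpaluxig/ → donbaluxig.
Rule 3 (final devoicing): /g/ is a voiced stop in word-final position, so it devoices to [k]. /donbaluxig/ → donbaluxik.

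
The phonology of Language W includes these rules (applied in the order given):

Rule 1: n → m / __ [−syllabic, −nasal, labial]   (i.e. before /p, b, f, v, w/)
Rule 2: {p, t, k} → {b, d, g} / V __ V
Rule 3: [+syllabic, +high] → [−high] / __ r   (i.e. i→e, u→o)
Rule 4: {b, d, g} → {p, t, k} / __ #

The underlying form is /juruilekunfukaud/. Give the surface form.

joruilegumfugaut

Rule 1 (nasal place assimilation): /n/ precedes the labial consonant /f/, so it assimilates in place to [m]. /juruilekunfukaud/ → juruilekumfukaud.
Rule 2 (intervocalic voicing): /k/ is a voiceless stop between vowels /e/ and /u/, so it voices to [g]. /k/ is a voiceless stop between vowels /u/ and /a/, so it voices to [g]. /juruilekumfukaud/ → juruilegumfugaud.
Rule 3 (pre-rhotic lowering): /u/ is a high vowel immediately before /r/, so it lowers to [o]. /juruilegumfugaud/ → joruilegumfugaud.
Rule 4 (final devoicing): /d/ is a voiced stop in word-final position, so it devoices to [t]. /joruilegumfugaud/ → joruilegumfugaut.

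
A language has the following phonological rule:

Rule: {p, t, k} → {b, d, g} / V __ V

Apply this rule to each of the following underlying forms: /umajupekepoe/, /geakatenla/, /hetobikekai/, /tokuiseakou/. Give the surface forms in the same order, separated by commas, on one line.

/umajupekepoe/: /p/ is a voiceless stop between vowels /u/ and /e/, so it voices to [b]. /k/ is a voiceless stop between vowels /e/ and /e/, so it voices to [g]. /p/ is a voiceless stop between vowels /e/ and /o/, so it voices to [b]. → [umajubegeboe].
/geakatenla/: /k/ is a voiceless stop between vowels /a/ and /a/, so it voices to [g]. /t/ is a voiceless stop between vowels /a/ and /e/, so it voices to [d]. → [geagadenla].
/hetobikekai/: /t/ is a voiceless stop between vowels /e/ and /o/, so it voices to [d]. /k/ is a voiceless stop between vowels /i/ and /e/, so it voices to [g]. /k/ is a voiceless stop between vowels /e/ and /a/, so it voices to [g]. → [hedobigegai].
/tokuiseakou/: /k/ is a voiceless stop between vowels /o/ and /u/, so it voices to [g]. /k/ is a voiceless stop between vowels /a/ and /o/, so it voices to [g]. → [toguiseagou].

umajubegeboe, geagadenla, hedobigegai, toguiseagou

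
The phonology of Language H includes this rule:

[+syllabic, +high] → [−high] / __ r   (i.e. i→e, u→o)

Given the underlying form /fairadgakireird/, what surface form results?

/i/ is a high vowel immediately before /r/, so it lowers to [e].
/i/ is a high vowel immediately before /r/, so it lowers to [e].
/i/ is a high vowel immediately before /r/, so it lowers to [e].
Surface form: [faeradgakereerd].

faeradgakereerd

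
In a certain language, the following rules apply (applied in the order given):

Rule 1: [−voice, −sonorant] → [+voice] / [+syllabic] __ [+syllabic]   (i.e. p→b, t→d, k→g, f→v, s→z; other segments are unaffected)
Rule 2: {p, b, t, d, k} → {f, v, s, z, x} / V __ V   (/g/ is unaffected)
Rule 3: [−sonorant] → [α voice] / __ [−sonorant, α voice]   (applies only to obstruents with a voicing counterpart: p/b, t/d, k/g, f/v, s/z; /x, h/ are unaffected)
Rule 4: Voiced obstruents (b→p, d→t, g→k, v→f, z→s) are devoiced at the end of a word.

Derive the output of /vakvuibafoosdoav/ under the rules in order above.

Rule 1 (intervocalic voicing): /f/ is a voiceless obstruent between vowels /a/ and /o/, so it voices to [v]. /vakvuibafoosdoav/ → vakvuibavoosdoav.
Rule 2 (intervocalic spirantization): /b/ is a stop between vowels /i/ and /a/, so it spirantizes to the fricative [v]. /vakvuibavoosdoav/ → vakvuivavoosdoav.
Rule 3 (regressive voicing assimilation): /k/ precedes the voiced obstruent /v/, so it voices to [g] by assimilation. /s/ precedes the voiced obstruent /d/, so it voices to [z] by assimilation. /vakvuivavoosdoav/ → vagvuivavoozdoav.
Rule 4 (final devoicing): /v/ is a voiced obstruent in word-final position, so it devoices to [f]. /vagvuivavoozdoav/ → vagvuivavoozdoaf.

vagvuivavoozdoaf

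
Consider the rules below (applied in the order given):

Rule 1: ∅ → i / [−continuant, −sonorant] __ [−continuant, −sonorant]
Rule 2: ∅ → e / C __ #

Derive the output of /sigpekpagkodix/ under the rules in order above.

sigipekipagikodixe

Rule 1 (stop-cluster i-epenthesis): /g/ and /p/ form a stop–stop cluster, so [i] is inserted between them. /k/ and /p/ form a stop–stop cluster, so [i] is inserted between them. /g/ and /k/ form a stop–stop cluster, so [i] is inserted between them. /sigpekpagkodix/ → sigipekipagikodix.
Rule 2 (final e-epenthesis): the form ends in the consonant /x/, so [e] is inserted word-finally. /sigipekipagikodix/ → sigipekipagikodixe.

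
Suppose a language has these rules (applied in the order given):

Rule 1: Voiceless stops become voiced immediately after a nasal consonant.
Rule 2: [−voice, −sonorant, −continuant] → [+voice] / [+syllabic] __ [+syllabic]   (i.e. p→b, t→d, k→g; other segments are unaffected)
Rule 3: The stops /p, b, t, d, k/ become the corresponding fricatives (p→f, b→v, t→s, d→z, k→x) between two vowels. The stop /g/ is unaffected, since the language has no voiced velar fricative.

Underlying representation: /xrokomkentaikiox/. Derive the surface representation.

Rule 1 (post-nasal voicing): /k/ is a voiceless stop immediately after the nasal /m/, so it voices to [g]. /t/ is a voiceless stop immediately after the nasal /n/, so it voices to [d]. /xrokomkentaikiox/ → xrokomgendaikiox.
Rule 2 (intervocalic voicing): /k/ is a voiceless stop between vowels /o/ and /o/, so it voices to [g]. /k/ is a voiceless stop between vowels /i/ and /i/, so it voices to [g]. /xrokomgendaikiox/ → xrogomgendaigiox.
Rule 3 (intervocalic spirantization): no segment meets the environment; /xrogomgendaigiox/ is unchanged.

xrogomgendaigiox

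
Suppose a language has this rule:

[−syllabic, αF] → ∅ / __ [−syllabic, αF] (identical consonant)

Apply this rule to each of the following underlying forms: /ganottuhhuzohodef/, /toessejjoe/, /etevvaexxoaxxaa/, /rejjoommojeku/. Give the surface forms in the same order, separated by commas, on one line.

/ganottuhhuzohodef/: /tt/ is a geminate; the first /t/ deletes. /hh/ is a geminate; the first /h/ deletes. → [ganotuhuzohodef].
/toessejjoe/: /ss/ is a geminate; the first /s/ deletes. /jj/ is a geminate; the first /j/ deletes. → [toesejoe].
/etevvaexxoaxxaa/: /vv/ is a geminate; the first /v/ deletes. /xx/ is a geminate; the first /x/ deletes. /xx/ is a geminate; the first /x/ deletes. → [etevaexoaxaa].
/rejjoommojeku/: /jj/ is a geminate; the first /j/ deletes. /mm/ is a geminate; the first /m/ deletes. → [rejoomojeku].

ganotuhuzohodef, toesejoe, etevaexoaxaa, rejoomojeku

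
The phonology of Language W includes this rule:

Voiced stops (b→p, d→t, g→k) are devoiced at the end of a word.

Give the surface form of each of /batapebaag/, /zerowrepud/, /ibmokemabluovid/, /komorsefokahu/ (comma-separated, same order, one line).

/batapebaag/: /g/ is a voiced stop in word-final position, so it devoices to [k]. → [batapebaak].
/zerowrepud/: /d/ is a voiced stop in word-final position, so it devoices to [t]. → [zerowreput].
/ibmokemabluovid/: /d/ is a voiced stop in word-final position, so it devoices to [t]. → [ibmokemabluovit].
/komorsefokahu/: the rule's environment is not met; surfaces unchanged as [komorsefokahu].

batapebaak, zerowreput, ibmokemabluovit, komorsefokahu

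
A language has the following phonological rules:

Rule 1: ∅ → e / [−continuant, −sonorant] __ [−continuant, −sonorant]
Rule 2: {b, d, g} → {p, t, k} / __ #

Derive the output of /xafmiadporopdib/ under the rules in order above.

xafmiadeporopedip

Rule 1 (stop-cluster e-epenthesis): /d/ and /p/ form a stop–stop cluster, so [e] is inserted between them. /p/ and /d/ form a stop–stop cluster, so [e] is inserted between them. /xafmiadporopdib/ → xafmiadeporopedib.
Rule 2 (final devoicing): /b/ is a voiced stop in word-final position, so it devoices to [p]. /xafmiadeporopedib/ → xafmiadeporopedip.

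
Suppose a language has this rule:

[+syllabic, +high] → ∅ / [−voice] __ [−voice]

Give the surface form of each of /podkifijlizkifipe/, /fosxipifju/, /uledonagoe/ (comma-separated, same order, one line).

/podkifijlizkifipe/: /i/ is a high vowel flanked by voiceless consonants /k/ and /f/, so it deletes. /i/ is a high vowel flanked by voiceless consonants /k/ and /f/, so it deletes. /i/ is a high vowel flanked by voiceless consonants /f/ and /p/, so it deletes. → [podkfijlizkfpe].
/fosxipifju/: /i/ is a high vowel flanked by voiceless consonants /x/ and /p/, so it deletes. /i/ is a high vowel flanked by voiceless consonants /p/ and /f/, so it deletes. → [fosxpfju].
/uledonagoe/: the rule's environment is not met; surfaces unchanged as [uledonagoe].

podkfijlizkfpe, fosxpfju, uledonagoe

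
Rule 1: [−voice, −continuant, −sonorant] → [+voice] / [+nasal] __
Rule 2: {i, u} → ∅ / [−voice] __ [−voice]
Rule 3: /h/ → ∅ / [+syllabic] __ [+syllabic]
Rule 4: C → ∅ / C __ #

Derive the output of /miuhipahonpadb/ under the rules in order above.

miuhpaonbad

Rule 1 (post-nasal voicing): /p/ is a voiceless stop immediately after the nasal /n/, so it voices to [b]. /miuhipahonpadb/ → miuhipahonbadb.
Rule 2 (high vowel syncope): /i/ is a high vowel flanked by voiceless consonants /h/ and /p/, so it deletes. /miuhipahonbadb/ → miuhpahonbadb.
Rule 3 (intervocalic h-deletion): /h/ occurs between vowels /a/ and /o/, so it deletes. /miuhpahonbadb/ → miuhpaonbadb.
Rule 4 (final cluster simplification): /b/ is the second consonant of a word-final cluster /db/, so it deletes. /miuhpaonbadb/ → miuhpaonbad.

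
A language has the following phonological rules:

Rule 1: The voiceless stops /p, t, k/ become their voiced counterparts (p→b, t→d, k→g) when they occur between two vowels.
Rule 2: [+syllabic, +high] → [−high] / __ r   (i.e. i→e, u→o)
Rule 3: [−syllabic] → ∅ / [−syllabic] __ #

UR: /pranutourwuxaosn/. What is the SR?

pranudoorwuxaos

Rule 1 (intervocalic voicing): /t/ is a voiceless stop between vowels /u/ and /o/, so it voices to [d]. /pranutourwuxaosn/ → pranudourwuxaosn.
Rule 2 (pre-rhotic lowering): /u/ is a high vowel immediately before /r/, so it lowers to [o]. /pranudourwuxaosn/ → pranudoorwuxaosn.
Rule 3 (final cluster simplification): /n/ is the second consonant of a word-final cluster /sn/, so it deletes. /pranudoorwuxaosn/ → pranudoorwuxaos.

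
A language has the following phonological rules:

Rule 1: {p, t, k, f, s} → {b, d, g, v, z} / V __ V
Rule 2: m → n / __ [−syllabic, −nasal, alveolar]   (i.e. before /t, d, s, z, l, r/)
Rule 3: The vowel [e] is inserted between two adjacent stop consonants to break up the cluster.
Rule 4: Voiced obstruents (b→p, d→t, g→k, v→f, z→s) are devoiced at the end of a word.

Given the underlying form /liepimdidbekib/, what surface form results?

Rule 1 (intervocalic voicing): /p/ is a voiceless obstruent between vowels /e/ and /i/, so it voices to [b]. /k/ is a voiceless obstruent between vowels /e/ and /i/, so it voices to [g]. /liepimdidbekib/ → liebimdidbegib.
Rule 2 (nasal place assimilation): /m/ precedes the alveolar consonant /d/, so it assimilates in place to [n]. /liebimdidbegib/ → liebindidbegib.
Rule 3 (stop-cluster e-epenthesis): /d/ and /b/ form a stop–stop cluster, so [e] is inserted between them. /liebindidbegib/ → liebindidebegib.
Rule 4 (final devoicing): /b/ is a voiced obstruent in word-final position, so it devoices to [p]. /liebindidebegib/ → liebindidebegip.

liebindidebegip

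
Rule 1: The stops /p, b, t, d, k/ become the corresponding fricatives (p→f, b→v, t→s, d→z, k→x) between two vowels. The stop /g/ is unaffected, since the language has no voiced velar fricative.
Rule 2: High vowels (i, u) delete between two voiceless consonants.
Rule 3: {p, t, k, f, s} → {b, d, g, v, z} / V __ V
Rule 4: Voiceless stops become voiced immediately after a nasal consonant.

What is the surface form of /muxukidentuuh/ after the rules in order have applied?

muxxizenduuh

Rule 1 (intervocalic spirantization): /k/ is a stop between vowels /u/ and /i/, so it spirantizes to the fricative [x]. /d/ is a stop between vowels /i/ and /e/, so it spirantizes to the fricative [z]. /muxukidentuuh/ → muxuxizentuuh.
Rule 2 (high vowel syncope): /u/ is a high vowel flanked by voiceless consonants /x/ and /x/, so it deletes. /muxuxizentuuh/ → muxxizentuuh.
Rule 3 (intervocalic voicing): no segment meets the environment; /muxxizentuuh/ is unchanged.
Rule 4 (post-nasal voicing): /t/ is a voiceless stop immediately after the nasal /n/, so it voices to [d]. /muxxizentuuh/ → muxxizenduuh.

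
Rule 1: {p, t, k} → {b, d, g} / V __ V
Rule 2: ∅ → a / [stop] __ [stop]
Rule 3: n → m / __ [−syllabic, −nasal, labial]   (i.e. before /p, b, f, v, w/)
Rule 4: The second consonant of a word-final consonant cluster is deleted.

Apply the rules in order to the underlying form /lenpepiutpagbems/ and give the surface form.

Rule 1 (intervocalic voicing): /p/ is a voiceless stop between vowels /e/ and /i/, so it voices to [b]. /lenpepiutpagbems/ → lenpebiutpagbems.
Rule 2 (stop-cluster a-epenthesis): /t/ and /p/ form a stop–stop cluster, so [a] is inserted between them. /g/ and /b/ form a stop–stop cluster, so [a] is inserted between them. /lenpebiutpagbems/ → lenpebiutapagabems.
Rule 3 (nasal place assimilation): /n/ precedes the labial consonant /p/, so it assimilates in place to [m]. /lenpebiutapagabems/ → lempebiutapagabems.
Rule 4 (final cluster simplification): /s/ is the second consonant of a word-final cluster /ms/, so it deletes. /lempebiutapagabems/ → lempebiutapagabem.

lempebiutapagabem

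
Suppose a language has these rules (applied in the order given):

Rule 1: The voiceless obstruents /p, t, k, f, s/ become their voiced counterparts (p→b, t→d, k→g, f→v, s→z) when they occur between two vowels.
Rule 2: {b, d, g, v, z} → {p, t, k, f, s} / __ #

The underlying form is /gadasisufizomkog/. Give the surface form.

Rule 1 (intervocalic voicing): /s/ is a voiceless obstruent between vowels /a/ and /i/, so it voices to [z]. /s/ is a voiceless obstruent between vowels /i/ and /u/, so it voices to [z]. /f/ is a voiceless obstruent between vowels /u/ and /i/, so it voices to [v]. /gadasisufizomkog/ → gadazizuvizomkog.
Rule 2 (final devoicing): /g/ is a voiced obstruent in word-final position, so it devoices to [k]. /gadazizuvizomkog/ → gadazizuvizomkok.

gadazizuvizomkok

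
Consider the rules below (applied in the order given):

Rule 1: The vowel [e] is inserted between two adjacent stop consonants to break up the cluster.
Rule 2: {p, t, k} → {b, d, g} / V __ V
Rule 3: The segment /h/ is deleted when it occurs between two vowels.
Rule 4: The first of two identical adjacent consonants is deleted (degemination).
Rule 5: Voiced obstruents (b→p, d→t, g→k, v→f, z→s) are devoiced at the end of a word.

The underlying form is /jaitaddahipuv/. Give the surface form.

Rule 1 (stop-cluster e-epenthesis): /d/ and /d/ form a stop–stop cluster, so [e] is inserted between them. /jaitaddahipuv/ → jaitadedahipuv.
Rule 2 (intervocalic voicing): /t/ is a voiceless stop between vowels /i/ and /a/, so it voices to [d]. /p/ is a voiceless stop between vowels /i/ and /u/, so it voices to [b]. /jaitadedahipuv/ → jaidadedahibuv.
Rule 3 (intervocalic h-deletion): /h/ occurs between vowels /a/ and /i/, so it deletes. /jaidadedahibuv/ → jaidadedaibuv.
Rule 4 (degemination): no segment meets the environment; /jaidadedaibuv/ is unchanged.
Rule 5 (final devoicing): /v/ is a voiced obstruent in word-final position, so it devoices to [f]. /jaidadedaibuv/ → jaidadedaibuf.

jaidadedaibuf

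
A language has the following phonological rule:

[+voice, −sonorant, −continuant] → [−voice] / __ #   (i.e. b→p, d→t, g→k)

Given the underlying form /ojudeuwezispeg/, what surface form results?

/g/ is a voiced stop in word-final position, so it devoices to [k].
The other instance of /d/ does not occur in the required environment and remains unchanged.
Surface form: [ojudeuwezispek].

ojudeuwezispek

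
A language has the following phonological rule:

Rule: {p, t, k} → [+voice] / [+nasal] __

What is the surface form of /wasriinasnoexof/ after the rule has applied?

No segment of /wasriinasnoexof/ meets the structural description of the rule, so the form surfaces unchanged.

wasriinasnoexof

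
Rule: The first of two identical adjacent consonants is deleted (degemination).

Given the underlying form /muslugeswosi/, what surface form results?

No segment of /muslugeswosi/ meets the structural description of the rule, so the form surfaces unchanged.

muslugeswosi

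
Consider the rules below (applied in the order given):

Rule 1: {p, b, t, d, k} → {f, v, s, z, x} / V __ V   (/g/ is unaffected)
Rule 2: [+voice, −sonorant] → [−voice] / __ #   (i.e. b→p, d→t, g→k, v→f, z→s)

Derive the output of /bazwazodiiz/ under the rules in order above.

bazwazoziis

Rule 1 (intervocalic spirantization): /d/ is a stop between vowels /o/ and /i/, so it spirantizes to the fricative [z]. /bazwazodiiz/ → bazwazoziiz.
Rule 2 (final devoicing): /z/ is a voiced obstruent in word-final position, so it devoices to [s]. /bazwazoziiz/ → bazwazoziis.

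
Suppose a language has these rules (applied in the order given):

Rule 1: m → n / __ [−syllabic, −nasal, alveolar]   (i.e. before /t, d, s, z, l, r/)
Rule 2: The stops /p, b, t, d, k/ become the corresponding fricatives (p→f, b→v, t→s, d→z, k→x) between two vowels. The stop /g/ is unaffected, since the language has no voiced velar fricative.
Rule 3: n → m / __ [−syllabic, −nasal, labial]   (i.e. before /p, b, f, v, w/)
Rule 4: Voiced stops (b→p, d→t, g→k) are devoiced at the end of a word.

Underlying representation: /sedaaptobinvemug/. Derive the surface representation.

Rule 1 (nasal place assimilation): no segment meets the environment; /sedaaptobinvemug/ is unchanged.
Rule 2 (intervocalic spirantization): /d/ is a stop between vowels /e/ and /a/, so it spirantizes to the fricative [z]. /b/ is a stop between vowels /o/ and /i/, so it spirantizes to the fricative [v]. /sedaaptobinvemug/ → sezaaptovinvemug.
Rule 3 (nasal place assimilation): /n/ precedes the labial consonant /v/, so it assimilates in place to [m]. /sezaaptovinvemug/ → sezaaptovimvemug.
Rule 4 (final devoicing): /g/ is a voiced stop in word-final position, so it devoices to [k]. /sezaaptovimvemug/ → sezaaptovimvemuk.

sezaaptovimvemuk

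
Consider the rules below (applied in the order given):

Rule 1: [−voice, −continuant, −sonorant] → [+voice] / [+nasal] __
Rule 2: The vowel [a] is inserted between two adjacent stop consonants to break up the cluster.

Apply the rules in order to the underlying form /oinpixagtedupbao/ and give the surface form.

Rule 1 (post-nasal voicing): /p/ is a voiceless stop immediately after the nasal /n/, so it voices to [b]. /oinpixagtedupbao/ → oinbixagtedupbao.
Rule 2 (stop-cluster a-epenthesis): /g/ and /t/ form a stop–stop cluster, so [a] is inserted between them. /p/ and /b/ form a stop–stop cluster, so [a] is inserted between them. /oinbixagtedupbao/ → oinbixagatedupabao.

oinbixagatedupabao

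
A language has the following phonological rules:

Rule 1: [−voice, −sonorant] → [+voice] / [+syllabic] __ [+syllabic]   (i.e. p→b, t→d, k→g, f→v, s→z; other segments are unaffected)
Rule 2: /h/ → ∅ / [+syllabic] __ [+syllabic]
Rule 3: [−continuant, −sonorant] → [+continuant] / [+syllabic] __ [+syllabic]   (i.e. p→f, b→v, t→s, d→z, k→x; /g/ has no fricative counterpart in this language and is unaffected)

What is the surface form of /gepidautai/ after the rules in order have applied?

gevizauzai

Rule 1 (intervocalic voicing): /p/ is a voiceless obstruent between vowels /e/ and /i/, so it voices to [b]. /t/ is a voiceless obstruent between vowels /u/ and /a/, so it voices to [d]. /gepidautai/ → gebidaudai.
Rule 2 (intervocalic h-deletion): no segment meets the environment; /gebidaudai/ is unchanged.
Rule 3 (intervocalic spirantization): /b/ is a stop between vowels /e/ and /i/, so it spirantizes to the fricative [v]. /d/ is a stop between vowels /i/ and /a/, so it spirantizes to the fricative [z]. /d/ is a stop between vowels /u/ and /a/, so it spirantizes to the fricative [z]. /gebidaudai/ → gevizauzai.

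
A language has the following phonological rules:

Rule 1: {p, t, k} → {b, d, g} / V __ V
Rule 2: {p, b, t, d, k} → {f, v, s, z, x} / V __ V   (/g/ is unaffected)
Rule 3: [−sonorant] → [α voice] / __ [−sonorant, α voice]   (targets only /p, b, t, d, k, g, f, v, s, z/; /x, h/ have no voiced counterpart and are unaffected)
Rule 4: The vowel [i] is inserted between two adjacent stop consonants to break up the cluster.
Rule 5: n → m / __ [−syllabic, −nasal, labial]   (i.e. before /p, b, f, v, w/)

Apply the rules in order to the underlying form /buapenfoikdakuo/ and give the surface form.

Rule 1 (intervocalic voicing): /p/ is a voiceless stop between vowels /a/ and /e/, so it voices to [b]. /k/ is a voiceless stop between vowels /a/ and /u/, so it voices to [g]. /buapenfoikdakuo/ → buabenfoikdaguo.
Rule 2 (intervocalic spirantization): /b/ is a stop between vowels /a/ and /e/, so it spirantizes to the fricative [v]. /buabenfoikdaguo/ → buavenfoikdaguo.
Rule 3 (regressive voicing assimilation): /k/ precedes the voiced obstruent /d/, so it voices to [g] by assimilation. /buavenfoikdaguo/ → buavenfoigdaguo.
Rule 4 (stop-cluster i-epenthesis): /g/ and /d/ form a stop–stop cluster, so [i] is inserted between them. /buavenfoigdaguo/ → buavenfoigidaguo.
Rule 5 (nasal place assimilation): /n/ precedes the labial consonant /f/, so it assimilates in place to [m]. /buavenfoigidaguo/ → buavemfoigidaguo.

buavemfoigidaguo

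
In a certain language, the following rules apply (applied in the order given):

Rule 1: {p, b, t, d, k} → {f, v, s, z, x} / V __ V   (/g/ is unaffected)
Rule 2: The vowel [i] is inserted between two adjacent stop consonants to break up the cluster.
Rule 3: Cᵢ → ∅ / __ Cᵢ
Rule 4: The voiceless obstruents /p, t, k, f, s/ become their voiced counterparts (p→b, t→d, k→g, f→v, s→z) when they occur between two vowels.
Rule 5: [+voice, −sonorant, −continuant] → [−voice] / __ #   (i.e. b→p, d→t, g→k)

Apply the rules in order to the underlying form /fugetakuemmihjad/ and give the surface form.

Rule 1 (intervocalic spirantization): /t/ is a stop between vowels /e/ and /a/, so it spirantizes to the fricative [s]. /k/ is a stop between vowels /a/ and /u/, so it spirantizes to the fricative [x]. /fugetakuemmihjad/ → fugesaxuemmihjad.
Rule 2 (stop-cluster i-epenthesis): no segment meets the environment; /fugesaxuemmihjad/ is unchanged.
Rule 3 (degemination): /mm/ is a geminate; the first /m/ deletes. /fugesaxuemmihjad/ → fugesaxuemihjad.
Rule 4 (intervocalic voicing): /s/ is a voiceless obstruent between vowels /e/ and /a/, so it voices to [z]. /fugesaxuemihjad/ → fugezaxuemihjad.
Rule 5 (final devoicing): /d/ is a voiced stop in word-final position, so it devoices to [t]. /fugezaxuemihjad/ → fugezaxuemihjat.

fugezaxuemihjat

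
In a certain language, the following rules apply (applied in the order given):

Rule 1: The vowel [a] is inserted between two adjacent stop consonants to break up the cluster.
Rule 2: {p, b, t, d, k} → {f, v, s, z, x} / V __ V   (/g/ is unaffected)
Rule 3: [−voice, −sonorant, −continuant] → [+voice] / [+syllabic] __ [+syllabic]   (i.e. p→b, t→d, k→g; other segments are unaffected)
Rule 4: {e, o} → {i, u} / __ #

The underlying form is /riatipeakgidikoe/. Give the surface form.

riasifeaxagizixoi

Rule 1 (stop-cluster a-epenthesis): /k/ and /g/ form a stop–stop cluster, so [a] is inserted between them. /riatipeakgidikoe/ → riatipeakagidikoe.
Rule 2 (intervocalic spirantization): /t/ is a stop between vowels /a/ and /i/, so it spirantizes to the fricative [s]. /p/ is a stop between vowels /i/ and /e/, so it spirantizes to the fricative [f]. /k/ is a stop between vowels /a/ and /a/, so it spirantizes to the fricative [x]. /d/ is a stop between vowels /i/ and /i/, so it spirantizes to the fricative [z]. /k/ is a stop between vowels /i/ and /o/, so it spirantizes to the fricative [x]. /riatipeakagidikoe/ → riasifeaxagizixoe.
Rule 3 (intervocalic voicing): no segment meets the environment; /riasifeaxagizixoe/ is unchanged.
Rule 4 (final vowel raising): /e/ is a mid vowel in word-final position, so it raises to [i]. /riasifeaxagizixoe/ → riasifeaxagizixoi.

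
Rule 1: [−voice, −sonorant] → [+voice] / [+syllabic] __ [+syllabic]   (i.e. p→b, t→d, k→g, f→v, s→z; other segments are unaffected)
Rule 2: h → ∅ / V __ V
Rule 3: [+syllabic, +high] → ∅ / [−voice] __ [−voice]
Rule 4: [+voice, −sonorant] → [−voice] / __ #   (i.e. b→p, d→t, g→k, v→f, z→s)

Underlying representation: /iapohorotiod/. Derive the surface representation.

iaboorodiot

Rule 1 (intervocalic voicing): /p/ is a voiceless obstruent between vowels /a/ and /o/, so it voices to [b]. /t/ is a voiceless obstruent between vowels /o/ and /i/, so it voices to [d]. /iapohorotiod/ → iabohorodiod.
Rule 2 (intervocalic h-deletion): /h/ occurs between vowels /o/ and /o/, so it deletes. /iabohorodiod/ → iaboorodiod.
Rule 3 (high vowel syncope): no segment meets the environment; /iaboorodiod/ is unchanged.
Rule 4 (final devoicing): /d/ is a voiced obstruent in word-final position, so it devoices to [t]. /iaboorodiod/ → iaboorodiot.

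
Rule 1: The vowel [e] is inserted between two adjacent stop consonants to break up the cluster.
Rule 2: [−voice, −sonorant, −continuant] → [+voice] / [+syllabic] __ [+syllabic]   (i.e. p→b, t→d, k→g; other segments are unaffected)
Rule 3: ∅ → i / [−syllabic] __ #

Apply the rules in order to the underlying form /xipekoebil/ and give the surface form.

xibegoebili

Rule 1 (stop-cluster e-epenthesis): no segment meets the environment; /xipekoebil/ is unchanged.
Rule 2 (intervocalic voicing): /p/ is a voiceless stop between vowels /i/ and /e/, so it voices to [b]. /k/ is a voiceless stop between vowels /e/ and /o/, so it voices to [g]. /xipekoebil/ → xibegoebil.
Rule 3 (final i-epenthesis): the form ends in the consonant /l/, so [i] is inserted word-finally. /xibegoebil/ → xibegoebili.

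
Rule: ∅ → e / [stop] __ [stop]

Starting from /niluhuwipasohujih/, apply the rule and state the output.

niluhuwipasohujih

No segment of /niluhuwipasohujih/ meets the structural description of the rule, so the form surfaces unchanged.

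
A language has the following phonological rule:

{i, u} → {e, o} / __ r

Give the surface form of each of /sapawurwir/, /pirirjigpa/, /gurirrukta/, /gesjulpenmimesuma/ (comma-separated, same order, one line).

/sapawurwir/: /u/ is a high vowel immediately before /r/, so it lowers to [o]. /i/ is a high vowel immediately before /r/, so it lowers to [e]. → [sapaworwer].
/pirirjigpa/: /i/ is a high vowel immediately before /r/, so it lowers to [e]. /i/ is a high vowel immediately before /r/, so it lowers to [e]. → [pererjigpa].
/gurirrukta/: /u/ is a high vowel immediately before /r/, so it lowers to [o]. /i/ is a high vowel immediately before /r/, so it lowers to [e]. → [gorerrukta].
/gesjulpenmimesuma/: the rule's environment is not met; surfaces unchanged as [gesjulpenmimesuma].

sapaworwer, pererjigpa, gorerrukta, gesjulpenmimesuma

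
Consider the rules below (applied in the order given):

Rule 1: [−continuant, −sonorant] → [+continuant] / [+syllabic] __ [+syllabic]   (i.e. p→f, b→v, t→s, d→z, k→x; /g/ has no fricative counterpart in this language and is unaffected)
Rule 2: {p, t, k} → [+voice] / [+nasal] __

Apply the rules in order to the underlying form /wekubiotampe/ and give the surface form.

Rule 1 (intervocalic spirantization): /k/ is a stop between vowels /e/ and /u/, so it spirantizes to the fricative [x]. /b/ is a stop between vowels /u/ and /i/, so it spirantizes to the fricative [v]. /t/ is a stop between vowels /o/ and /a/, so it spirantizes to the fricative [s]. /wekubiotampe/ → wexuviosampe.
Rule 2 (post-nasal voicing): /p/ is a voiceless stop immediately after the nasal /m/, so it voices to [b]. /wexuviosampe/ → wexuviosambe.

wexuviosambe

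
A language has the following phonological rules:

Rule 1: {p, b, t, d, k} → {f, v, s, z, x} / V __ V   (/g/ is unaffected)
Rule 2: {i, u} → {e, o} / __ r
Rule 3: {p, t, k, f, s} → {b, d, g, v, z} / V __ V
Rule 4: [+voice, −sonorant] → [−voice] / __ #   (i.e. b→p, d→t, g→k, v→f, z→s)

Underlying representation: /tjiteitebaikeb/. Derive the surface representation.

Rule 1 (intervocalic spirantization): /t/ is a stop between vowels /i/ and /e/, so it spirantizes to the fricative [s]. /t/ is a stop between vowels /i/ and /e/, so it spirantizes to the fricative [s]. /b/ is a stop between vowels /e/ and /a/, so it spirantizes to the fricative [v]. /k/ is a stop between vowels /i/ and /e/, so it spirantizes to the fricative [x]. /tjiteitebaikeb/ → tjiseisevaixeb.
Rule 2 (pre-rhotic lowering): no segment meets the environment; /tjiseisevaixeb/ is unchanged.
Rule 3 (intervocalic voicing): /s/ is a voiceless obstruent between vowels /i/ and /e/, so it voices to [z]. /s/ is a voiceless obstruent between vowels /i/ and /e/, so it voices to [z]. /tjiseisevaixeb/ → tjizeizevaixeb.
Rule 4 (final devoicing): /b/ is a voiced obstruent in word-final position, so it devoices to [p]. /tjizeizevaixeb/ → tjizeizevaixep.

tjizeizevaixep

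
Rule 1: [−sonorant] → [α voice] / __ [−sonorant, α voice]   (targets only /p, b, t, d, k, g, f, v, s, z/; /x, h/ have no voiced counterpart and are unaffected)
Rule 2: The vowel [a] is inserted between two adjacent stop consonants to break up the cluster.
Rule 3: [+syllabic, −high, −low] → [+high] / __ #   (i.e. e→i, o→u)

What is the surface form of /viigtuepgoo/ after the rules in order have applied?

Rule 1 (regressive voicing assimilation): /g/ precedes the voiceless obstruent /t/, so it devoices to [k] by assimilation. /p/ precedes the voiced obstruent /g/, so it voices to [b] by assimilation. /viigtuepgoo/ → viiktuebgoo.
Rule 2 (stop-cluster a-epenthesis): /k/ and /t/ form a stop–stop cluster, so [a] is inserted between them. /b/ and /g/ form a stop–stop cluster, so [a] is inserted between them. /viiktuebgoo/ → viikatuebagoo.
Rule 3 (final vowel raising): /o/ is a mid vowel in word-final position, so it raises to [u]. /viikatuebagoo/ → viikatuebagou.

viikatuebagou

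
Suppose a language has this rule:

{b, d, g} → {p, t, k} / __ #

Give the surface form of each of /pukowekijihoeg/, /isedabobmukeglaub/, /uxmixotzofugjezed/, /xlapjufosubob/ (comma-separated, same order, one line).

pukowekijihoek, isedabobmukeglaup, uxmixotzofugjezet, xlapjufosubop

/pukowekijihoeg/: /g/ is a voiced stop in word-final position, so it devoices to [k]. → [pukowekijihoek].
/isedabobmukeglaub/: /b/ is a voiced stop in word-final position, so it devoices to [p]. → [isedabobmukeglaup].
/uxmixotzofugjezed/: /d/ is a voiced stop in word-final position, so it devoices to [t]. → [uxmixotzofugjezet].
/xlapjufosubob/: /b/ is a voiced stop in word-final position, so it devoices to [p]. → [xlapjufosubop].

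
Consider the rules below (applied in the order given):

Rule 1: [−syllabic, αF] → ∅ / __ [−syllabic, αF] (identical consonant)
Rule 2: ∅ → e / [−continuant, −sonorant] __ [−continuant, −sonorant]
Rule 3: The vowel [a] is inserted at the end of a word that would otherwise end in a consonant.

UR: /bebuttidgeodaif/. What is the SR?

Rule 1 (degemination): /tt/ is a geminate; the first /t/ deletes. /bebuttidgeodaif/ → bebutidgeodaif.
Rule 2 (stop-cluster e-epenthesis): /d/ and /g/ form a stop–stop cluster, so [e] is inserted between them. /bebutidgeodaif/ → bebutidegeodaif.
Rule 3 (final a-epenthesis): the form ends in the consonant /f/, so [a] is inserted word-finally. /bebutidegeodaif/ → bebutidegeodaifa.

bebutidegeodaifa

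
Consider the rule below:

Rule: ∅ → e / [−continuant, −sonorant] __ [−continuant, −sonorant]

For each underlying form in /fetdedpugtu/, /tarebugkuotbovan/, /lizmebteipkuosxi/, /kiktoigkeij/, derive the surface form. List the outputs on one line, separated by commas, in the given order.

fetededepugetu, tarebugekuotebovan, lizmebeteipekuosxi, kiketoigekeij

/fetdedpugtu/: /t/ and /d/ form a stop–stop cluster, so [e] is inserted between them. /d/ and /p/ form a stop–stop cluster, so [e] is inserted between them. /g/ and /t/ form a stop–stop cluster, so [e] is inserted between them. → [fetededepugetu].
/tarebugkuotbovan/: /g/ and /k/ form a stop–stop cluster, so [e] is inserted between them. /t/ and /b/ form a stop–stop cluster, so [e] is inserted between them. → [tarebugekuotebovan].
/lizmebteipkuosxi/: /b/ and /t/ form a stop–stop cluster, so [e] is inserted between them. /p/ and /k/ form a stop–stop cluster, so [e] is inserted between them. → [lizmebeteipekuosxi].
/kiktoigkeij/: /k/ and /t/ form a stop–stop cluster, so [e] is inserted between them. /g/ and /k/ form a stop–stop cluster, so [e] is inserted between them. → [kiketoigekeij].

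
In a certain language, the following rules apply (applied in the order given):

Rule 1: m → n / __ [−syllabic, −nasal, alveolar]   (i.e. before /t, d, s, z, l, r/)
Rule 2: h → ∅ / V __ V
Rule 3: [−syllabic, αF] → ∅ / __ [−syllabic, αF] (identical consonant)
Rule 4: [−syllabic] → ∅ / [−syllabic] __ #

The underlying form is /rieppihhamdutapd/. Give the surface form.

Rule 1 (nasal place assimilation): /m/ precedes the alveolar consonant /d/, so it assimilates in place to [n]. /rieppihhamdutapd/ → rieppihhandutapd.
Rule 2 (intervocalic h-deletion): no segment meets the environment; /rieppihhandutapd/ is unchanged.
Rule 3 (degemination): /pp/ is a geminate; the first /p/ deletes. /hh/ is a geminate; the first /h/ deletes. /rieppihhandutapd/ → riepihandutapd.
Rule 4 (final cluster simplification): /d/ is the second consonant of a word-final cluster /pd/, so it deletes. /riepihandutapd/ → riepihandutap.

riepihandutap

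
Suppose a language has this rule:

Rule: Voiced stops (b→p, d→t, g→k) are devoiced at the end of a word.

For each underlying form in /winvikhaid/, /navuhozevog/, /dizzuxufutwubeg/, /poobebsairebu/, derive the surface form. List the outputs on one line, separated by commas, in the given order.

/winvikhaid/: /d/ is a voiced stop in word-final position, so it devoices to [t]. → [winvikhait].
/navuhozevog/: /g/ is a voiced stop in word-final position, so it devoices to [k]. → [navuhozevok].
/dizzuxufutwubeg/: /g/ is a voiced stop in word-final position, so it devoices to [k]. → [dizzuxufutwubek].
/poobebsairebu/: the rule's environment is not met; surfaces unchanged as [poobebsairebu].

winvikhait, navuhozevok, dizzuxufutwubek, poobebsairebu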